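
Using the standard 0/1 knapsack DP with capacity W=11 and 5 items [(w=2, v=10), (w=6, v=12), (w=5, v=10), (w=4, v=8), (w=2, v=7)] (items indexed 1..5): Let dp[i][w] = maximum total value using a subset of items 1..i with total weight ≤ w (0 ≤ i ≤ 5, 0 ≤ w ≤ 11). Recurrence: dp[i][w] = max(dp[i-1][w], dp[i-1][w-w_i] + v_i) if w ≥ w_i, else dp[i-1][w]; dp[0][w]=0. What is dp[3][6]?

i\w   0   1   2   3   4   5   6   7   8   9  10  11
  0   0   0   0   0   0   0   0   0   0   0   0   0
  1   0   0  10  10  10  10  10  10  10  10  10  10
  2   0   0  10  10  10  10  12  12  22  22  22  22
  3   0   0  10  10  10  10  12  20  22  22  22  22
  4   0   0  10  10  10  10  18  20  22  22  22  28
  5   0   0  10  10  17  17  18  20  25  27  29  29

12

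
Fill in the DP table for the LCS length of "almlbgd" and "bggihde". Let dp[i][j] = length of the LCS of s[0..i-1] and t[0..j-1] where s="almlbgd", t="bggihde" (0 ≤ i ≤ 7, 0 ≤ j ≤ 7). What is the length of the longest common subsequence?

3

   ''  b  g  g  i  h  d  e
''  0  0  0  0  0  0  0  0
 a  0  0  0  0  0  0  0  0
 l  0  0  0  0  0  0  0  0
 m  0  0  0  0  0  0  0  0
 l  0  0  0  0  0  0  0  0
 b  0  1  1  1  1  1  1  1
 g  0  1  2  2  2  2  2  2
 d  0  1  2  2  2  2  3  3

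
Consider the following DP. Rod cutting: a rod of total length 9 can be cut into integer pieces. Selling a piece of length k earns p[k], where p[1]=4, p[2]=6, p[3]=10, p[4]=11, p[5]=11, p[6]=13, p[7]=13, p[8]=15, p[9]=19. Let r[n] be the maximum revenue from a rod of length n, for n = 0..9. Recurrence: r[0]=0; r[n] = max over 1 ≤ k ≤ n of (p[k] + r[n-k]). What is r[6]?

   n    0    1    2    3    4    5    6    7    8    9
r[n]    0    4    8   12   16   20   24   28   32   36

24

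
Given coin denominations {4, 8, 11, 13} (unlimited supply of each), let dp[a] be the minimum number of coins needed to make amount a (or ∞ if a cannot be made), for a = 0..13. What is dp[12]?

 a  0  1  2  3  4  5  6  7  8  9 10 11 12 13
dp  0  -  -  -  1  -  -  -  1  -  -  1  2  1
(- denotes ∞ / unreachable)

2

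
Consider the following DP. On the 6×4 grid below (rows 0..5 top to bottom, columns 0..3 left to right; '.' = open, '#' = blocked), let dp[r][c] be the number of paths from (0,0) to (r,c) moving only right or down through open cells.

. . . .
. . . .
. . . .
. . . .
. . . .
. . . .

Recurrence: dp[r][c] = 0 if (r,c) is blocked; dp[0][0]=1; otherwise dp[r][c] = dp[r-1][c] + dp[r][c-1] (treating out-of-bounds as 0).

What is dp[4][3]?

35

r\c   0   1   2   3
  0   1   1   1   1
  1   1   2   3   4
  2   1   3   6  10
  3   1   4  10  20
  4   1   5  15  35
  5   1   6  21  56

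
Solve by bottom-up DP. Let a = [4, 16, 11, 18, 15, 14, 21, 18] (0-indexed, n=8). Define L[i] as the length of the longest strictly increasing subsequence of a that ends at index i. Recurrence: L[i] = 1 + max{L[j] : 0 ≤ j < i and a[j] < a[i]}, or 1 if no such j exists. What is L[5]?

   i    0    1    2    3    4    5    6    7
a[i]    4   16   11   18   15   14   21   18
L[i]    1    2    2    3    3    3    4    4

3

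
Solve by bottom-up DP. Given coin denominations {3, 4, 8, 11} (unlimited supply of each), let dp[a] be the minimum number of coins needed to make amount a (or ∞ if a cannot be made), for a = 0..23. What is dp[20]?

3

 a  0  1  2  3  4  5  6  7  8  9 10 11 12 13 14 15 16 17 18 19 20 21 22 23
dp  0  -  -  1  1  -  2  2  1  3  3  1  2  4  2  2  2  3  3  2  3  4  2  3
(- denotes ∞ / unreachable)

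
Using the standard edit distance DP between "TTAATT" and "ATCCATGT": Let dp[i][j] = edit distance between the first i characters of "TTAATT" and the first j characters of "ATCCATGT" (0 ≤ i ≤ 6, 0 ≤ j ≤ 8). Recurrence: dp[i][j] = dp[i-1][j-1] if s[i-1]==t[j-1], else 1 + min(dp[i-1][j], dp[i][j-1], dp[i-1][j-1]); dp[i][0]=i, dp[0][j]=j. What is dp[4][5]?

   ''  A  T  C  C  A  T  G  T
''  0  1  2  3  4  5  6  7  8
 T  1  1  1  2  3  4  5  6  7
 T  2  2  1  2  3  4  4  5  6
 A  3  2  2  2  3  3  4  5  6
 A  4  3  3  3  3  3  4  5  6
 T  5  4  3  4  4  4  3  4  5
 T  6  5  4  4  5  5  4  4  4

3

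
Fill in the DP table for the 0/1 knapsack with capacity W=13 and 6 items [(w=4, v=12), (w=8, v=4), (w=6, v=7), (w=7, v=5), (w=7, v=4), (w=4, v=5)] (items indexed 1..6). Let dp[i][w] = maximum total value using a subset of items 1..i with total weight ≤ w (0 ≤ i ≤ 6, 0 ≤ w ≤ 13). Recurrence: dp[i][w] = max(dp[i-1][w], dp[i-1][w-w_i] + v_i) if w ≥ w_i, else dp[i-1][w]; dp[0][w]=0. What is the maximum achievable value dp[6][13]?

19

i\w   0   1   2   3   4   5   6   7   8   9  10  11  12  13
  0   0   0   0   0   0   0   0   0   0   0   0   0   0   0
  1   0   0   0   0  12  12  12  12  12  12  12  12  12  12
  2   0   0   0   0  12  12  12  12  12  12  12  12  16  16
  3   0   0   0   0  12  12  12  12  12  12  19  19  19  19
  4   0   0   0   0  12  12  12  12  12  12  19  19  19  19
  5   0   0   0   0  12  12  12  12  12  12  19  19  19  19
  6   0   0   0   0  12  12  12  12  17  17  19  19  19  19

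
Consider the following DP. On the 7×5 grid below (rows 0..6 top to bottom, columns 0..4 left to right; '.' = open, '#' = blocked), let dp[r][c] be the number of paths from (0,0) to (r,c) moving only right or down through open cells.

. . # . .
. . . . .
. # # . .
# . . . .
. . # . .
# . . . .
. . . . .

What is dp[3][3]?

r\c   0   1   2   3   4
  0   1   1   0   0   0
  1   1   2   2   2   2
  2   1   0   0   2   4
  3   0   0   0   2   6
  4   0   0   0   2   8
  5   0   0   0   2  10
  6   0   0   0   2  12

2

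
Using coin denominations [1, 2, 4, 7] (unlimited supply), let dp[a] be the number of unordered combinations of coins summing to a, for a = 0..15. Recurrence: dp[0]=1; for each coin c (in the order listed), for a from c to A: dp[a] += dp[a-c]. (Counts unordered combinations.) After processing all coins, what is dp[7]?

after  coin     0     1     2     3     4     5     6     7     8     9    10    11    12    13    14    15
          1     1     1     1     1     1     1     1     1     1     1     1     1     1     1     1     1
          2     1     1     2     2     3     3     4     4     5     5     6     6     7     7     8     8
          4     1     1     2     2     4     4     6     6     9     9    12    12    16    16    20    20
          7     1     1     2     2     4     4     6     7    10    11    14    16    20    22    27    30

7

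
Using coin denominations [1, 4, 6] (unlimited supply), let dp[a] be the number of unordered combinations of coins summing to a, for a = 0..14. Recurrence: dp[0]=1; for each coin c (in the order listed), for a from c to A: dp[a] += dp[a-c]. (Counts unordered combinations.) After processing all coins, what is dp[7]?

3

after  coin     0     1     2     3     4     5     6     7     8     9    10    11    12    13    14
          1     1     1     1     1     1     1     1     1     1     1     1     1     1     1     1
          4     1     1     1     1     2     2     2     2     3     3     3     3     4     4     4
          6     1     1     1     1     2     2     3     3     4     4     5     5     7     7     8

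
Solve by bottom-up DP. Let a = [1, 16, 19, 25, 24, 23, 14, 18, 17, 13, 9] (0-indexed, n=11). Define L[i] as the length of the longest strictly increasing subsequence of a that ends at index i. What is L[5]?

4

   i    0    1    2    3    4    5    6    7    8    9   10
a[i]    1   16   19   25   24   23   14   18   17   13    9
L[i]    1    2    3    4    4    4    2    3    3    2    2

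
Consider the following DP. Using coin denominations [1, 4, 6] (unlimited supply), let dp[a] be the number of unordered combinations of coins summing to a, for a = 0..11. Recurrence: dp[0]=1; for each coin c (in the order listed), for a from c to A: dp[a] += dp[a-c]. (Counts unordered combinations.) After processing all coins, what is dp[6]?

after  coin     0     1     2     3     4     5     6     7     8     9    10    11
          1     1     1     1     1     1     1     1     1     1     1     1     1
          4     1     1     1     1     2     2     2     2     3     3     3     3
          6     1     1     1     1     2     2     3     3     4     4     5     5

3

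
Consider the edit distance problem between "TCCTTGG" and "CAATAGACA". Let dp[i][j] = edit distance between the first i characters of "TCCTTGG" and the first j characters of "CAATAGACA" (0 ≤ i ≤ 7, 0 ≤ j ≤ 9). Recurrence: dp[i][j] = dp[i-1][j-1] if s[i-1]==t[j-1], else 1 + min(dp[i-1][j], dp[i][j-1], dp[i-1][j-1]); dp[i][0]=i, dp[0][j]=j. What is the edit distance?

7

   ''  C  A  A  T  A  G  A  C  A
''  0  1  2  3  4  5  6  7  8  9
 T  1  1  2  3  3  4  5  6  7  8
 C  2  1  2  3  4  4  5  6  6  7
 C  3  2  2  3  4  5  5  6  6  7
 T  4  3  3  3  3  4  5  6  7  7
 T  5  4  4  4  3  4  5  6  7  8
 G  6  5  5  5  4  4  4  5  6  7
 G  7  6  6  6  5  5  4  5  6  7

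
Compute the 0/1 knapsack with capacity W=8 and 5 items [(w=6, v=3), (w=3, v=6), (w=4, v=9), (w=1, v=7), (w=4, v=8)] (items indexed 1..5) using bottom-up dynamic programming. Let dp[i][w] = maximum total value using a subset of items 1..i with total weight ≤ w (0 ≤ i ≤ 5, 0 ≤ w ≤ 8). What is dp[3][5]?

9

i\w   0   1   2   3   4   5   6   7   8
  0   0   0   0   0   0   0   0   0   0
  1   0   0   0   0   0   0   3   3   3
  2   0   0   0   6   6   6   6   6   6
  3   0   0   0   6   9   9   9  15  15
  4   0   7   7   7  13  16  16  16  22
  5   0   7   7   7  13  16  16  16  22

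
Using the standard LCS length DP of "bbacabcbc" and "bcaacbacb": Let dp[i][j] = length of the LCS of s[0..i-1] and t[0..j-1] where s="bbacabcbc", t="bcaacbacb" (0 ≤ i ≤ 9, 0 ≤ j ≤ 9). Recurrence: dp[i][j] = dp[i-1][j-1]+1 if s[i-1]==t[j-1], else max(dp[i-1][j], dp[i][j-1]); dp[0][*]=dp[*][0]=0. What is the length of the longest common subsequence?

   ''  b  c  a  a  c  b  a  c  b
''  0  0  0  0  0  0  0  0  0  0
 b  0  1  1  1  1  1  1  1  1  1
 b  0  1  1  1  1  1  2  2  2  2
 a  0  1  1  2  2  2  2  3  3  3
 c  0  1  2  2  2  3  3  3  4  4
 a  0  1  2  3  3  3  3  4  4  4
 b  0  1  2  3  3  3  4  4  4  5
 c  0  1  2  3  3  4  4  4  5  5
 b  0  1  2  3  3  4  5  5  5  6
 c  0  1  2  3  3  4  5  5  6  6

6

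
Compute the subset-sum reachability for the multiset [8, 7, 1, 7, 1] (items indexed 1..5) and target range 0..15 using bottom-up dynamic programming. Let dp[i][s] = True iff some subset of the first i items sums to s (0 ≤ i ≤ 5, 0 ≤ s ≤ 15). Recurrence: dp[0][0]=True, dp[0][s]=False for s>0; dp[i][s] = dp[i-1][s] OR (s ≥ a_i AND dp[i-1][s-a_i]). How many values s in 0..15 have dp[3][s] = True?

i\s   0   1   2   3   4   5   6   7   8   9  10  11  12  13  14  15
  0   T   F   F   F   F   F   F   F   F   F   F   F   F   F   F   F
  1   T   F   F   F   F   F   F   F   T   F   F   F   F   F   F   F
  2   T   F   F   F   F   F   F   T   T   F   F   F   F   F   F   T
  3   T   T   F   F   F   F   F   T   T   T   F   F   F   F   F   T
  4   T   T   F   F   F   F   F   T   T   T   F   F   F   F   T   T
  5   T   T   T   F   F   F   F   T   T   T   T   F   F   F   T   T

6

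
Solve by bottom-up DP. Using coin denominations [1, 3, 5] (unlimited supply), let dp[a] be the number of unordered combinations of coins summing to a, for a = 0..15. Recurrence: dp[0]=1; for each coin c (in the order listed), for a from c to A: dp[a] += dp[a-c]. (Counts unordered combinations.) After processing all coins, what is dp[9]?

6

after  coin     0     1     2     3     4     5     6     7     8     9    10    11    12    13    14    15
          1     1     1     1     1     1     1     1     1     1     1     1     1     1     1     1     1
          3     1     1     1     2     2     2     3     3     3     4     4     4     5     5     5     6
          5     1     1     1     2     2     3     4     4     5     6     7     8     9    10    11    13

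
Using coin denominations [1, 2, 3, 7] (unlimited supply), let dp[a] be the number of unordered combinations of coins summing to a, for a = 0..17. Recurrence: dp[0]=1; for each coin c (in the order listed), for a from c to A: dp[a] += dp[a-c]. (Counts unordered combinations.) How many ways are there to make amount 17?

50

after  coin     0     1     2     3     4     5     6     7     8     9    10    11    12    13    14    15    16    17
          1     1     1     1     1     1     1     1     1     1     1     1     1     1     1     1     1     1     1
          2     1     1     2     2     3     3     4     4     5     5     6     6     7     7     8     8     9     9
          3     1     1     2     3     4     5     7     8    10    12    14    16    19    21    24    27    30    33
          7     1     1     2     3     4     5     7     9    11    14    17    20    24    28    33    38    44    50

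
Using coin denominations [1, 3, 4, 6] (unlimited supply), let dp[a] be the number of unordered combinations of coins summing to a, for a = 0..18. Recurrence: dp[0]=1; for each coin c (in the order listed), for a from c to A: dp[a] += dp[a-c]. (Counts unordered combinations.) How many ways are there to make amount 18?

after  coin     0     1     2     3     4     5     6     7     8     9    10    11    12    13    14    15    16    17    18
          1     1     1     1     1     1     1     1     1     1     1     1     1     1     1     1     1     1     1     1
          3     1     1     1     2     2     2     3     3     3     4     4     4     5     5     5     6     6     6     7
          4     1     1     1     2     3     3     4     5     6     7     8     9    11    12    13    15    17    18    20
          6     1     1     1     2     3     3     5     6     7     9    11    12    16    18    20    24    28    30    36

36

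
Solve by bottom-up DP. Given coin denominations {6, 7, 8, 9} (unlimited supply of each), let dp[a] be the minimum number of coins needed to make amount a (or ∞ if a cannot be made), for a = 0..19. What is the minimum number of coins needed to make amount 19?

3

 a  0  1  2  3  4  5  6  7  8  9 10 11 12 13 14 15 16 17 18 19
dp  0  -  -  -  -  -  1  1  1  1  -  -  2  2  2  2  2  2  2  3
(- denotes ∞ / unreachable)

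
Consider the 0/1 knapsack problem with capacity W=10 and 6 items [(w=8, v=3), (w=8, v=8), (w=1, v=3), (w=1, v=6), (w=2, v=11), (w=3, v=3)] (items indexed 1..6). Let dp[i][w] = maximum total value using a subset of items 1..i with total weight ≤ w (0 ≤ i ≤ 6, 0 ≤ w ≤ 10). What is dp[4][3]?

i\w   0   1   2   3   4   5   6   7   8   9  10
  0   0   0   0   0   0   0   0   0   0   0   0
  1   0   0   0   0   0   0   0   0   3   3   3
  2   0   0   0   0   0   0   0   0   8   8   8
  3   0   3   3   3   3   3   3   3   8  11  11
  4   0   6   9   9   9   9   9   9   9  14  17
  5   0   6  11  17  20  20  20  20  20  20  20
  6   0   6  11  17  20  20  20  23  23  23  23

9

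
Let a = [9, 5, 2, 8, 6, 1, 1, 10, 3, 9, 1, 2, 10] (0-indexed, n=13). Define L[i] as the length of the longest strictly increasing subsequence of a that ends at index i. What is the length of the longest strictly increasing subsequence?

4

   i    0    1    2    3    4    5    6    7    8    9   10   11   12
a[i]    9    5    2    8    6    1    1   10    3    9    1    2   10
L[i]    1    1    1    2    2    1    1    3    2    3    1    2    4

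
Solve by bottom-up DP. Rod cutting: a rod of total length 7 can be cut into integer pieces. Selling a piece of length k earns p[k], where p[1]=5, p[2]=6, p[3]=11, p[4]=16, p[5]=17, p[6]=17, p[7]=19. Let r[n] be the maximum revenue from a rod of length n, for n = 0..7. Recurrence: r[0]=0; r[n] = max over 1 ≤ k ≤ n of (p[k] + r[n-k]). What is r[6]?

   n    0    1    2    3    4    5    6    7
r[n]    0    5   10   15   20   25   30   35

30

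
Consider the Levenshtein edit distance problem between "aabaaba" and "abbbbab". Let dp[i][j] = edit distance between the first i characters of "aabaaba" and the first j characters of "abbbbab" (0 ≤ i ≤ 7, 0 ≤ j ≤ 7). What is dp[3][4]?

   ''  a  b  b  b  b  a  b
''  0  1  2  3  4  5  6  7
 a  1  0  1  2  3  4  5  6
 a  2  1  1  2  3  4  4  5
 b  3  2  1  1  2  3  4  4
 a  4  3  2  2  2  3  3  4
 a  5  4  3  3  3  3  3  4
 b  6  5  4  3  3  3  4  3
 a  7  6  5  4  4  4  3  4

2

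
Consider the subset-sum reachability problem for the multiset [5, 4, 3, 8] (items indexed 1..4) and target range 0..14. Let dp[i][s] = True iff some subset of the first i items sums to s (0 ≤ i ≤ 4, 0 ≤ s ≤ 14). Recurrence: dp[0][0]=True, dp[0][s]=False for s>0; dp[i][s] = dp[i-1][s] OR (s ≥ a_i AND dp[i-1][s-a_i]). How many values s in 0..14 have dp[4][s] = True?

i\s   0   1   2   3   4   5   6   7   8   9  10  11  12  13  14
  0   T   F   F   F   F   F   F   F   F   F   F   F   F   F   F
  1   T   F   F   F   F   T   F   F   F   F   F   F   F   F   F
  2   T   F   F   F   T   T   F   F   F   T   F   F   F   F   F
  3   T   F   F   T   T   T   F   T   T   T   F   F   T   F   F
  4   T   F   F   T   T   T   F   T   T   T   F   T   T   T   F

10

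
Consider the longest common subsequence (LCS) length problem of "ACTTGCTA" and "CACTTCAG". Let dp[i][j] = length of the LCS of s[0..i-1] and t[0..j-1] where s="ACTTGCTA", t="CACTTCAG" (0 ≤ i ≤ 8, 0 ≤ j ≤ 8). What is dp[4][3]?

2

   ''  C  A  C  T  T  C  A  G
''  0  0  0  0  0  0  0  0  0
 A  0  0  1  1  1  1  1  1  1
 C  0  1  1  2  2  2  2  2  2
 T  0  1  1  2  3  3  3  3  3
 T  0  1  1  2  3  4  4  4  4
 G  0  1  1  2  3  4  4  4  5
 C  0  1  1  2  3  4  5  5  5
 T  0  1  1  2  3  4  5  5  5
 A  0  1  2  2  3  4  5  6  6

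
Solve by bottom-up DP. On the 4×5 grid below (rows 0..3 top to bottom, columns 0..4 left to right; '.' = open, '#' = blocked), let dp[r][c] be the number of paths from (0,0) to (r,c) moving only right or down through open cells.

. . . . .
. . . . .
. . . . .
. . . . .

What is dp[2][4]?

15

r\c   0   1   2   3   4
  0   1   1   1   1   1
  1   1   2   3   4   5
  2   1   3   6  10  15
  3   1   4  10  20  35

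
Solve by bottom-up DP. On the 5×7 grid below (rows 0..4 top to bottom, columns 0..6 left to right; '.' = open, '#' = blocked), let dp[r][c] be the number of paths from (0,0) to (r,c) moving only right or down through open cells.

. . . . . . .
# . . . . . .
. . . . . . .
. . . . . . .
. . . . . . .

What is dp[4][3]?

r\c   0   1   2   3   4   5   6
  0   1   1   1   1   1   1   1
  1   0   1   2   3   4   5   6
  2   0   1   3   6  10  15  21
  3   0   1   4  10  20  35  56
  4   0   1   5  15  35  70 126

15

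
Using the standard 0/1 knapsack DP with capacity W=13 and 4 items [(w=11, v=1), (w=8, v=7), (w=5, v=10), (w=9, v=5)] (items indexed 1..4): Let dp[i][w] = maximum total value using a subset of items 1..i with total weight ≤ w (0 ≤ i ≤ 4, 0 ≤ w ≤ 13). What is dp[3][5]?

i\w   0   1   2   3   4   5   6   7   8   9  10  11  12  13
  0   0   0   0   0   0   0   0   0   0   0   0   0   0   0
  1   0   0   0   0   0   0   0   0   0   0   0   1   1   1
  2   0   0   0   0   0   0   0   0   7   7   7   7   7   7
  3   0   0   0   0   0  10  10  10  10  10  10  10  10  17
  4   0   0   0   0   0  10  10  10  10  10  10  10  10  17

10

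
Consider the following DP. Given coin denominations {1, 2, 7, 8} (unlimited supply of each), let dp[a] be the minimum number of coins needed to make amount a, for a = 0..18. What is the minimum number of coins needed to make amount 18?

3

 a  0  1  2  3  4  5  6  7  8  9 10 11 12 13 14 15 16 17 18
dp  0  1  1  2  2  3  3  1  1  2  2  3  3  4  2  2  2  3  3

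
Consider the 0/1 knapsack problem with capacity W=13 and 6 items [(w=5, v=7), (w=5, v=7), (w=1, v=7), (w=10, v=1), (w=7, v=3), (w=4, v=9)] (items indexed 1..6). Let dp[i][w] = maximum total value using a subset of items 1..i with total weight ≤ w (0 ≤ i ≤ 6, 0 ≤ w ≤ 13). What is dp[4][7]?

14

i\w   0   1   2   3   4   5   6   7   8   9  10  11  12  13
  0   0   0   0   0   0   0   0   0   0   0   0   0   0   0
  1   0   0   0   0   0   7   7   7   7   7   7   7   7   7
  2   0   0   0   0   0   7   7   7   7   7  14  14  14  14
  3   0   7   7   7   7   7  14  14  14  14  14  21  21  21
  4   0   7   7   7   7   7  14  14  14  14  14  21  21  21
  5   0   7   7   7   7   7  14  14  14  14  14  21  21  21
  6   0   7   7   7   9  16  16  16  16  16  23  23  23  23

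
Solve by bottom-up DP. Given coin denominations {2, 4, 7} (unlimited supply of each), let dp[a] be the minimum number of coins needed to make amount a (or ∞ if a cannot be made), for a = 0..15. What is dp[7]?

 a  0  1  2  3  4  5  6  7  8  9 10 11 12 13 14 15
dp  0  -  1  -  1  -  2  1  2  2  3  2  3  3  2  3
(- denotes ∞ / unreachable)

1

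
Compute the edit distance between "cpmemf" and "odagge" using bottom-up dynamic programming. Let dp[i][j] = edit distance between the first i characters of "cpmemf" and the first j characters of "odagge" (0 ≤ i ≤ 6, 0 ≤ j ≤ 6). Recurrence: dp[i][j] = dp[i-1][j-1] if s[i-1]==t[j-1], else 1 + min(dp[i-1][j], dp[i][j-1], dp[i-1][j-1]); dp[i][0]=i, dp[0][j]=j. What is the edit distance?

6

   ''  o  d  a  g  g  e
''  0  1  2  3  4  5  6
 c  1  1  2  3  4  5  6
 p  2  2  2  3  4  5  6
 m  3  3  3  3  4  5  6
 e  4  4  4  4  4  5  5
 m  5  5  5  5  5  5  6
 f  6  6  6  6  6  6  6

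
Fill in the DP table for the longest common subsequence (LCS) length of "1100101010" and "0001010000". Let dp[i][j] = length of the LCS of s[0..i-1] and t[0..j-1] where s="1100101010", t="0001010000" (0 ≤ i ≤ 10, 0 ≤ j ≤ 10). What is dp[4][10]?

   ''  0  0  0  1  0  1  0  0  0  0
''  0  0  0  0  0  0  0  0  0  0  0
 1  0  0  0  0  1  1  1  1  1  1  1
 1  0  0  0  0  1  1  2  2  2  2  2
 0  0  1  1  1  1  2  2  3  3  3  3
 0  0  1  2  2  2  2  2  3  4  4  4
 1  0  1  2  2  3  3  3  3  4  4  4
 0  0  1  2  3  3  4  4  4  4  5  5
 1  0  1  2  3  4  4  5  5  5  5  5
 0  0  1  2  3  4  5  5  6  6  6  6
 1  0  1  2  3  4  5  6  6  6  6  6
 0  0  1  2  3  4  5  6  7  7  7  7

4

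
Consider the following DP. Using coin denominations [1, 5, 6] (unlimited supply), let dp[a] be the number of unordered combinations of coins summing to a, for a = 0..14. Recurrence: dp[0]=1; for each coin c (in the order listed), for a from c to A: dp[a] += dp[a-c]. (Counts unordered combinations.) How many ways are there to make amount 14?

after  coin     0     1     2     3     4     5     6     7     8     9    10    11    12    13    14
          1     1     1     1     1     1     1     1     1     1     1     1     1     1     1     1
          5     1     1     1     1     1     2     2     2     2     2     3     3     3     3     3
          6     1     1     1     1     1     2     3     3     3     3     4     5     6     6     6

6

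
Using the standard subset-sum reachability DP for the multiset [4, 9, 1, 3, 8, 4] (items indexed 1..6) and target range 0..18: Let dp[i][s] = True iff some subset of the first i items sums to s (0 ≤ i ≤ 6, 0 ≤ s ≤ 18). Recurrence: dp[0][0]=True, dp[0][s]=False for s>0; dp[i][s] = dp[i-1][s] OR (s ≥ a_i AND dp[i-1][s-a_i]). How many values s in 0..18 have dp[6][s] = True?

i\s   0   1   2   3   4   5   6   7   8   9  10  11  12  13  14  15  16  17  18
  0   T   F   F   F   F   F   F   F   F   F   F   F   F   F   F   F   F   F   F
  1   T   F   F   F   T   F   F   F   F   F   F   F   F   F   F   F   F   F   F
  2   T   F   F   F   T   F   F   F   F   T   F   F   F   T   F   F   F   F   F
  3   T   T   F   F   T   T   F   F   F   T   T   F   F   T   T   F   F   F   F
  4   T   T   F   T   T   T   F   T   T   T   T   F   T   T   T   F   T   T   F
  5   T   T   F   T   T   T   F   T   T   T   T   T   T   T   T   T   T   T   T
  6   T   T   F   T   T   T   F   T   T   T   T   T   T   T   T   T   T   T   T

17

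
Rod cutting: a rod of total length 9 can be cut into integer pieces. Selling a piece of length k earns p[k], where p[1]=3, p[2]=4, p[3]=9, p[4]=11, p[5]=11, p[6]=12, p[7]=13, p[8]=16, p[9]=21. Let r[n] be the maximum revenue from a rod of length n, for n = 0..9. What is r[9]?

27

   n    0    1    2    3    4    5    6    7    8    9
r[n]    0    3    6    9   12   15   18   21   24   27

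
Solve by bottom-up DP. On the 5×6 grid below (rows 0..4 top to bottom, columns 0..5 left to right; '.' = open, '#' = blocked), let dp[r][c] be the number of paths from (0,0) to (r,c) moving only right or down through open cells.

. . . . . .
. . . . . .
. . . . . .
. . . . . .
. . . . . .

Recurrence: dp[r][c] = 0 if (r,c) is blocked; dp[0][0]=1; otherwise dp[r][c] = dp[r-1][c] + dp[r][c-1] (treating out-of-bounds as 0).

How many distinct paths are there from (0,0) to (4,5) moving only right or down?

126

r\c   0   1   2   3   4   5
  0   1   1   1   1   1   1
  1   1   2   3   4   5   6
  2   1   3   6  10  15  21
  3   1   4  10  20  35  56
  4   1   5  15  35  70 126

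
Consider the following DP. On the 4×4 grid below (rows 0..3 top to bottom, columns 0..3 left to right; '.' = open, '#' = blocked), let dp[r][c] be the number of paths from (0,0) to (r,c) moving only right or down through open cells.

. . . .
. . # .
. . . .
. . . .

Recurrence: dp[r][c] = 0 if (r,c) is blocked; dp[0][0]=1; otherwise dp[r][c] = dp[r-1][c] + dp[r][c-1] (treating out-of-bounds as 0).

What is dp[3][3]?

r\c   0   1   2   3
  0   1   1   1   1
  1   1   2   0   1
  2   1   3   3   4
  3   1   4   7  11

11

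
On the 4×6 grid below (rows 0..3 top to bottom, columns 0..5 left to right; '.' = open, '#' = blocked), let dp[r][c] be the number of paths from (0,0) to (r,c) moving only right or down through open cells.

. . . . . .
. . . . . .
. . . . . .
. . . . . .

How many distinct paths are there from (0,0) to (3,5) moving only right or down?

r\c   0   1   2   3   4   5
  0   1   1   1   1   1   1
  1   1   2   3   4   5   6
  2   1   3   6  10  15  21
  3   1   4  10  20  35  56

56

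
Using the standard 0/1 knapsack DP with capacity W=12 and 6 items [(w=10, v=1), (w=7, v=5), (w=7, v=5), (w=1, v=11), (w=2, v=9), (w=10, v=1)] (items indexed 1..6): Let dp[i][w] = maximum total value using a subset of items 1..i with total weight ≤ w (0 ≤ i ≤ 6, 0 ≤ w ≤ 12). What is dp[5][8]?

i\w   0   1   2   3   4   5   6   7   8   9  10  11  12
  0   0   0   0   0   0   0   0   0   0   0   0   0   0
  1   0   0   0   0   0   0   0   0   0   0   1   1   1
  2   0   0   0   0   0   0   0   5   5   5   5   5   5
  3   0   0   0   0   0   0   0   5   5   5   5   5   5
  4   0  11  11  11  11  11  11  11  16  16  16  16  16
  5   0  11  11  20  20  20  20  20  20  20  25  25  25
  6   0  11  11  20  20  20  20  20  20  20  25  25  25

20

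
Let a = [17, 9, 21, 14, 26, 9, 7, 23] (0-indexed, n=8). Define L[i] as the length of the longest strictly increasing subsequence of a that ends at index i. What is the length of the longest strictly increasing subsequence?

3

   i    0    1    2    3    4    5    6    7
a[i]   17    9   21   14   26    9    7   23
L[i]    1    1    2    2    3    1    1    3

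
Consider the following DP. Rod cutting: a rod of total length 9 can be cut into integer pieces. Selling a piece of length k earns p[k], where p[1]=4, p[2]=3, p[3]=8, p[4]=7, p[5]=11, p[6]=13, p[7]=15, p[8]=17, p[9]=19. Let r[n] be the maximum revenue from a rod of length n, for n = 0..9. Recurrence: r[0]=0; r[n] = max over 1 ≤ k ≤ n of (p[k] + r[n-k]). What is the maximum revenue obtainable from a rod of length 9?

   n    0    1    2    3    4    5    6    7    8    9
r[n]    0    4    8   12   16   20   24   28   32   36

36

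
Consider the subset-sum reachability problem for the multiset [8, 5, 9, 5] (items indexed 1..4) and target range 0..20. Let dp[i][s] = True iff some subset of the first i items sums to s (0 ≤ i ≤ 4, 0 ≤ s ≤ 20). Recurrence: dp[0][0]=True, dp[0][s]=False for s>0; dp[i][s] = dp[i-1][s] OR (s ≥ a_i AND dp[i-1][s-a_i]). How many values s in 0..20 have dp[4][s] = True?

10

i\s   0   1   2   3   4   5   6   7   8   9  10  11  12  13  14  15  16  17  18  19  20
  0   T   F   F   F   F   F   F   F   F   F   F   F   F   F   F   F   F   F   F   F   F
  1   T   F   F   F   F   F   F   F   T   F   F   F   F   F   F   F   F   F   F   F   F
  2   T   F   F   F   F   T   F   F   T   F   F   F   F   T   F   F   F   F   F   F   F
  3   T   F   F   F   F   T   F   F   T   T   F   F   F   T   T   F   F   T   F   F   F
  4   T   F   F   F   F   T   F   F   T   T   T   F   F   T   T   F   F   T   T   T   F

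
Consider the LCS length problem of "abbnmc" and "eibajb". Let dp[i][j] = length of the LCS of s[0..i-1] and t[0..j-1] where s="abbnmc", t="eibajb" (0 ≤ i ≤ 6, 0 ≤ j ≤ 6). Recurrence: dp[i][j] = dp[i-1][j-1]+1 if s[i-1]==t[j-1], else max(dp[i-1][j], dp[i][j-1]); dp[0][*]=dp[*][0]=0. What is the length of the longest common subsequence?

   ''  e  i  b  a  j  b
''  0  0  0  0  0  0  0
 a  0  0  0  0  1  1  1
 b  0  0  0  1  1  1  2
 b  0  0  0  1  1  1  2
 n  0  0  0  1  1  1  2
 m  0  0  0  1  1  1  2
 c  0  0  0  1  1  1  2

2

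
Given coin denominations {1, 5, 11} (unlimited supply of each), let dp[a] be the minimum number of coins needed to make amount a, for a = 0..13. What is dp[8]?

 a  0  1  2  3  4  5  6  7  8  9 10 11 12 13
dp  0  1  2  3  4  1  2  3  4  5  2  1  2  3

4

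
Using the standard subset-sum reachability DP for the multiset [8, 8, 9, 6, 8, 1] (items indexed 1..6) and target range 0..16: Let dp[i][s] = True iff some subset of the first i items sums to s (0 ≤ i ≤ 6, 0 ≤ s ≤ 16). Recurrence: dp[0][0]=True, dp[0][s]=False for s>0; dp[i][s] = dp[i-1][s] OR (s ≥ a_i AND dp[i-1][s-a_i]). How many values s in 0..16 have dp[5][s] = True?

i\s   0   1   2   3   4   5   6   7   8   9  10  11  12  13  14  15  16
  0   T   F   F   F   F   F   F   F   F   F   F   F   F   F   F   F   F
  1   T   F   F   F   F   F   F   F   T   F   F   F   F   F   F   F   F
  2   T   F   F   F   F   F   F   F   T   F   F   F   F   F   F   F   T
  3   T   F   F   F   F   F   F   F   T   T   F   F   F   F   F   F   T
  4   T   F   F   F   F   F   T   F   T   T   F   F   F   F   T   T   T
  5   T   F   F   F   F   F   T   F   T   T   F   F   F   F   T   T   T
  6   T   T   F   F   F   F   T   T   T   T   T   F   F   F   T   T   T

7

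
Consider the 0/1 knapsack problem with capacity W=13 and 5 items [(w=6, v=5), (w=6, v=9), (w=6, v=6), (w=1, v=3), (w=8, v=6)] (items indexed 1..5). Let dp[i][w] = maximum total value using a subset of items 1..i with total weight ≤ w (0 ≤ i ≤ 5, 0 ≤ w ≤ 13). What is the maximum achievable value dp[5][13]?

18

i\w   0   1   2   3   4   5   6   7   8   9  10  11  12  13
  0   0   0   0   0   0   0   0   0   0   0   0   0   0   0
  1   0   0   0   0   0   0   5   5   5   5   5   5   5   5
  2   0   0   0   0   0   0   9   9   9   9   9   9  14  14
  3   0   0   0   0   0   0   9   9   9   9   9   9  15  15
  4   0   3   3   3   3   3   9  12  12  12  12  12  15  18
  5   0   3   3   3   3   3   9  12  12  12  12  12  15  18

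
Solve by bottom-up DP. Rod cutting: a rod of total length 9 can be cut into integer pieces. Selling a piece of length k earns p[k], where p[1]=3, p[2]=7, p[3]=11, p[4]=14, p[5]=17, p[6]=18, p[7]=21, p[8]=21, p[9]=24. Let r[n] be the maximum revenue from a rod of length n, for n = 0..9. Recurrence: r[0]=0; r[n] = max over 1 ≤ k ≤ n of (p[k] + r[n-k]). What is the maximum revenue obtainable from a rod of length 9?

33

   n    0    1    2    3    4    5    6    7    8    9
r[n]    0    3    7   11   14   18   22   25   29   33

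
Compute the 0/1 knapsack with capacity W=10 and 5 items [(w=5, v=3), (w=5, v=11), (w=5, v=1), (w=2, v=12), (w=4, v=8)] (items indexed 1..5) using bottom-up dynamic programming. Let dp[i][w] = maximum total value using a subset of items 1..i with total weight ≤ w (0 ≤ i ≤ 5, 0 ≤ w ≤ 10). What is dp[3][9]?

i\w   0   1   2   3   4   5   6   7   8   9  10
  0   0   0   0   0   0   0   0   0   0   0   0
  1   0   0   0   0   0   3   3   3   3   3   3
  2   0   0   0   0   0  11  11  11  11  11  14
  3   0   0   0   0   0  11  11  11  11  11  14
  4   0   0  12  12  12  12  12  23  23  23  23
  5   0   0  12  12  12  12  20  23  23  23  23

11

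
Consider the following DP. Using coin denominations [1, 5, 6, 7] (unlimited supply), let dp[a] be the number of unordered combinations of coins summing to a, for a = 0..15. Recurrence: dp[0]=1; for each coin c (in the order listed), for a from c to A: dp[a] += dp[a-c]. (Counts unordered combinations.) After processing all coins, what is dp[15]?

after  coin     0     1     2     3     4     5     6     7     8     9    10    11    12    13    14    15
          1     1     1     1     1     1     1     1     1     1     1     1     1     1     1     1     1
          5     1     1     1     1     1     2     2     2     2     2     3     3     3     3     3     4
          6     1     1     1     1     1     2     3     3     3     3     4     5     6     6     6     7
          7     1     1     1     1     1     2     3     4     4     4     5     6     8     9    10    11

11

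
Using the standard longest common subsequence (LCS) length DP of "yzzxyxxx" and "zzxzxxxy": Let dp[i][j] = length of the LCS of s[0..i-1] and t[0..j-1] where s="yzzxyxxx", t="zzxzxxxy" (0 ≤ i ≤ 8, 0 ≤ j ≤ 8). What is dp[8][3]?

   ''  z  z  x  z  x  x  x  y
''  0  0  0  0  0  0  0  0  0
 y  0  0  0  0  0  0  0  0  1
 z  0  1  1  1  1  1  1  1  1
 z  0  1  2  2  2  2  2  2  2
 x  0  1  2  3  3  3  3  3  3
 y  0  1  2  3  3  3  3  3  4
 x  0  1  2  3  3  4  4  4  4
 x  0  1  2  3  3  4  5  5  5
 x  0  1  2  3  3  4  5  6  6

3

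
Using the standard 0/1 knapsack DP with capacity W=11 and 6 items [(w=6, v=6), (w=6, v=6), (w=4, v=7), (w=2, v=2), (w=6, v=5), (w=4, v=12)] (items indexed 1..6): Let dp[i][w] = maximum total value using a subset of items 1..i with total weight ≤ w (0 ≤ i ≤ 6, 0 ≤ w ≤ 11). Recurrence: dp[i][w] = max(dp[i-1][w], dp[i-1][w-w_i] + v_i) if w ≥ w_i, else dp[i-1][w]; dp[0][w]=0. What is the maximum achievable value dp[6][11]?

21

i\w   0   1   2   3   4   5   6   7   8   9  10  11
  0   0   0   0   0   0   0   0   0   0   0   0   0
  1   0   0   0   0   0   0   6   6   6   6   6   6
  2   0   0   0   0   0   0   6   6   6   6   6   6
  3   0   0   0   0   7   7   7   7   7   7  13  13
  4   0   0   2   2   7   7   9   9   9   9  13  13
  5   0   0   2   2   7   7   9   9   9   9  13  13
  6   0   0   2   2  12  12  14  14  19  19  21  21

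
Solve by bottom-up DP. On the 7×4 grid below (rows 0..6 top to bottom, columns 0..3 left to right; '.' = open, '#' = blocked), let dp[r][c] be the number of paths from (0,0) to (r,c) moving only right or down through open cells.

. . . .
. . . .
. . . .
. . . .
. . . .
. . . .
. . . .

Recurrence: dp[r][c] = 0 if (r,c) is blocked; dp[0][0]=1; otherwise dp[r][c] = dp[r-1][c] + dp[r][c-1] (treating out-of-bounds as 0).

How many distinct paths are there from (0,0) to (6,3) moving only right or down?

84

r\c   0   1   2   3
  0   1   1   1   1
  1   1   2   3   4
  2   1   3   6  10
  3   1   4  10  20
  4   1   5  15  35
  5   1   6  21  56
  6   1   7  28  84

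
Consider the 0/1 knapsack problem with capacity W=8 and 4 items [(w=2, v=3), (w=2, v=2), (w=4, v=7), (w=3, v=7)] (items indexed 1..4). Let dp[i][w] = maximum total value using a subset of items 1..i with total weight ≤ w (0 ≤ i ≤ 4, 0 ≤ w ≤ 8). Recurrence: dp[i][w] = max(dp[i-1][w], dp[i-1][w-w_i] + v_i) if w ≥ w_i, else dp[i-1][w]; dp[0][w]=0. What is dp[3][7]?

10

i\w   0   1   2   3   4   5   6   7   8
  0   0   0   0   0   0   0   0   0   0
  1   0   0   3   3   3   3   3   3   3
  2   0   0   3   3   5   5   5   5   5
  3   0   0   3   3   7   7  10  10  12
  4   0   0   3   7   7  10  10  14  14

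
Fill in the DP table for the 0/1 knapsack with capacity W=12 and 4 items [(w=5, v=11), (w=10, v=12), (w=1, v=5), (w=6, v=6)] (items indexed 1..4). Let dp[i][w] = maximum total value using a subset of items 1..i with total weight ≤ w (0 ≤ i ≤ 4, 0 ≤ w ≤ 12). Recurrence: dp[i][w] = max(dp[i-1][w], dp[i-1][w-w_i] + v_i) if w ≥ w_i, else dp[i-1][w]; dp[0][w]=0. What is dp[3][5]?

i\w   0   1   2   3   4   5   6   7   8   9  10  11  12
  0   0   0   0   0   0   0   0   0   0   0   0   0   0
  1   0   0   0   0   0  11  11  11  11  11  11  11  11
  2   0   0   0   0   0  11  11  11  11  11  12  12  12
  3   0   5   5   5   5  11  16  16  16  16  16  17  17
  4   0   5   5   5   5  11  16  16  16  16  16  17  22

11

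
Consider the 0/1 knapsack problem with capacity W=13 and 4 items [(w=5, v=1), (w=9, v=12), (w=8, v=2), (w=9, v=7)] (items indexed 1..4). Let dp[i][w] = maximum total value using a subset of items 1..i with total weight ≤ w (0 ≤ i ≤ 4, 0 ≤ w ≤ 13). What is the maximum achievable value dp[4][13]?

12

i\w   0   1   2   3   4   5   6   7   8   9  10  11  12  13
  0   0   0   0   0   0   0   0   0   0   0   0   0   0   0
  1   0   0   0   0   0   1   1   1   1   1   1   1   1   1
  2   0   0   0   0   0   1   1   1   1  12  12  12  12  12
  3   0   0   0   0   0   1   1   1   2  12  12  12  12  12
  4   0   0   0   0   0   1   1   1   2  12  12  12  12  12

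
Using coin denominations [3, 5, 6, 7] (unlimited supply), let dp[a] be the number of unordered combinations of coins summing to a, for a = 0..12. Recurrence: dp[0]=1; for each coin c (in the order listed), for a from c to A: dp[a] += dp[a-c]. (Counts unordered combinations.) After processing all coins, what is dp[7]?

after  coin     0     1     2     3     4     5     6     7     8     9    10    11    12
          3     1     0     0     1     0     0     1     0     0     1     0     0     1
          5     1     0     0     1     0     1     1     0     1     1     1     1     1
          6     1     0     0     1     0     1     2     0     1     2     1     2     3
          7     1     0     0     1     0     1     2     1     1     2     2     2     4

1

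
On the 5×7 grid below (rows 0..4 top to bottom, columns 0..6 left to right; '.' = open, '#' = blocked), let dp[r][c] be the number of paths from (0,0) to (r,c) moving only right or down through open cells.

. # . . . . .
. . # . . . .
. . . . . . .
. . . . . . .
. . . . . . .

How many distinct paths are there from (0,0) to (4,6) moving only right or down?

r\c   0   1   2   3   4   5   6
  0   1   0   0   0   0   0   0
  1   1   1   0   0   0   0   0
  2   1   2   2   2   2   2   2
  3   1   3   5   7   9  11  13
  4   1   4   9  16  25  36  49

49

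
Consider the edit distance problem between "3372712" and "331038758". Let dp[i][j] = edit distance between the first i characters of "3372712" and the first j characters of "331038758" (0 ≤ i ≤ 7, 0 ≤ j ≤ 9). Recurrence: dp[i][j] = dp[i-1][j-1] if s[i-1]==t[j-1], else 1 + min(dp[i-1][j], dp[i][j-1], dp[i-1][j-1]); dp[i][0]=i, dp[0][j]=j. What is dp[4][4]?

   ''  3  3  1  0  3  8  7  5  8
''  0  1  2  3  4  5  6  7  8  9
 3  1  0  1  2  3  4  5  6  7  8
 3  2  1  0  1  2  3  4  5  6  7
 7  3  2  1  1  2  3  4  4  5  6
 2  4  3  2  2  2  3  4  5  5  6
 7  5  4  3  3  3  3  4  4  5  6
 1  6  5  4  3  4  4  4  5  5  6
 2  7  6  5  4  4  5  5  5  6  6

2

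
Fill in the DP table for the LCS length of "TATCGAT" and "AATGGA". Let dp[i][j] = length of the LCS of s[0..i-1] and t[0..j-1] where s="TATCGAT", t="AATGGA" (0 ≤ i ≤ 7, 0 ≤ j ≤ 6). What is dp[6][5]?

   ''  A  A  T  G  G  A
''  0  0  0  0  0  0  0
 T  0  0  0  1  1  1  1
 A  0  1  1  1  1  1  2
 T  0  1  1  2  2  2  2
 C  0  1  1  2  2  2  2
 G  0  1  1  2  3  3  3
 A  0  1  2  2  3  3  4
 T  0  1  2  3  3  3  4

3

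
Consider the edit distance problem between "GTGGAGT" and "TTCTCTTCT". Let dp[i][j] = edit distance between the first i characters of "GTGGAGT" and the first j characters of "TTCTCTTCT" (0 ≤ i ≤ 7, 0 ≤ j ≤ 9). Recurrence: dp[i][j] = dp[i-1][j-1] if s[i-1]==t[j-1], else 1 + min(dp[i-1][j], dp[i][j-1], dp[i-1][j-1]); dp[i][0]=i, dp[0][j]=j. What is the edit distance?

7

   ''  T  T  C  T  C  T  T  C  T
''  0  1  2  3  4  5  6  7  8  9
 G  1  1  2  3  4  5  6  7  8  9
 T  2  1  1  2  3  4  5  6  7  8
 G  3  2  2  2  3  4  5  6  7  8
 G  4  3  3  3  3  4  5  6  7  8
 A  5  4  4  4  4  4  5  6  7  8
 G  6  5  5  5  5  5  5  6  7  8
 T  7  6  5  6  5  6  5  5  6  7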